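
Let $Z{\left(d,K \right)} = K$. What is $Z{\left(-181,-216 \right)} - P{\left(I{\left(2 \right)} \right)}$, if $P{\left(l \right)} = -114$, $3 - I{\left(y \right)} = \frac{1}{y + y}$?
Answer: $-102$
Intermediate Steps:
$I{\left(y \right)} = 3 - \frac{1}{2 y}$ ($I{\left(y \right)} = 3 - \frac{1}{y + y} = 3 - \frac{1}{2 y}$)
$Z{\left(-181,-216 \right)} - P{\left(I{\left(2 \right)} \right)} = -216 - -114 = -216 + 114 = -102$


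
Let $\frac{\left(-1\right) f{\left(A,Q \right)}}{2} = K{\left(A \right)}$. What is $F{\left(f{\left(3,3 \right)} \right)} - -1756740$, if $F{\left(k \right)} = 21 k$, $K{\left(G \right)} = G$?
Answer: $1756614$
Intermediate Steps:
$f{\left(A,Q \right)} = - 2 A$
$F{\left(f{\left(3,3 \right)} \right)} - -1756740 = 21 \left(\left(-2\right) 3\right) - -1756740 = 21 \left(-6\right) + 1756740 = -126 + 1756740 = 1756614$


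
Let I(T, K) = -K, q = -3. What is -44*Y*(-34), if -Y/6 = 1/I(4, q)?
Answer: -2992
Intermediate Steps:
Y = -2 (Y = -6/((-1*(-3))) = -6/3 = -6*⅓ = -2)
-44*Y*(-34) = -44*(-2)*(-34) = 88*(-34) = -2992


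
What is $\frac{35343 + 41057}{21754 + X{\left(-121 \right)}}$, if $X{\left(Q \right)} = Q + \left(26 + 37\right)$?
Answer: $\frac{4775}{1356} \approx 3.5214$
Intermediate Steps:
$X{\left(Q \right)} = 63 + Q$ ($X{\left(Q \right)} = Q + 63 = 63 + Q$)
$\frac{35343 + 41057}{21754 + X{\left(-121 \right)}} = \frac{35343 + 41057}{21754 + \left(63 - 121\right)} = \frac{76400}{21754 - 58} = \frac{76400}{21696} = 76400 \cdot \frac{1}{21696} = \frac{4775}{1356}$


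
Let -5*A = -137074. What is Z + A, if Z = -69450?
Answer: -210176/5 ≈ -42035.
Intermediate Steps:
A = 137074/5 (A = -⅕*(-137074) = 137074/5 ≈ 27415.)
Z + A = -69450 + 137074/5 = -210176/5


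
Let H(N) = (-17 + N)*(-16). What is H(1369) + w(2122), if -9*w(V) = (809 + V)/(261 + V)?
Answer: -154648145/7149 ≈ -21632.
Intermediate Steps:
H(N) = 272 - 16*N
w(V) = -(809 + V)/(9*(261 + V))
H(1369) + w(2122) = (272 - 16*1369) + (-809 - 1*2122)/(9*(261 + 2122)) = (272 - 21904) + (1/9)*(-809 - 2122)/2383 = -21632 + (1/9)*(1/2383)*(-2931) = -21632 - 977/7149 = -154648145/7149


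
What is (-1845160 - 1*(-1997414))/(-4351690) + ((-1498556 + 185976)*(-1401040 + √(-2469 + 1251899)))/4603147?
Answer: 4001328741171532331/10015734384215 - 1312580*√1249430/4603147 ≈ 3.9919e+5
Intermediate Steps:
(-1845160 - 1*(-1997414))/(-4351690) + ((-1498556 + 185976)*(-1401040 + √(-2469 + 1251899)))/4603147 = (-1845160 + 1997414)*(-1/4351690) - 1312580*(-1401040 + √1249430)*(1/4603147) = 152254*(-1/4351690) + (1838977083200 - 1312580*√1249430)*(1/4603147) = -76127/2175845 + (1838977083200/4603147 - 1312580*√1249430/4603147) = 4001328741171532331/10015734384215 - 1312580*√1249430/4603147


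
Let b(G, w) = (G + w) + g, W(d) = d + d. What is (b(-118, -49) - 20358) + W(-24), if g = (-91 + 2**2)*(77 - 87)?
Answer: -19703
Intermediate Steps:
g = 870 (g = (-91 + 4)*(-10) = -87*(-10) = 870)
W(d) = 2*d
b(G, w) = 870 + G + w (b(G, w) = (G + w) + 870 = 870 + G + w)
(b(-118, -49) - 20358) + W(-24) = ((870 - 118 - 49) - 20358) + 2*(-24) = (703 - 20358) - 48 = -19655 - 48 = -19703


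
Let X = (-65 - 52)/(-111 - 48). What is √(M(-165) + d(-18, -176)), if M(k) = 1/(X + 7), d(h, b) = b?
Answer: I*√29563870/410 ≈ 13.262*I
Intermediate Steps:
X = 39/53 (X = -117/(-159) = -117*(-1/159) = 39/53 ≈ 0.73585)
M(k) = 53/410 (M(k) = 1/(39/53 + 7) = 1/(410/53) = 53/410)
√(M(-165) + d(-18, -176)) = √(53/410 - 176) = √(-72107/410) = I*√29563870/410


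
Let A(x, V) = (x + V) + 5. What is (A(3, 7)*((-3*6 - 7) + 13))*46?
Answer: -8280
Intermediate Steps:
A(x, V) = 5 + V + x (A(x, V) = (V + x) + 5 = 5 + V + x)
(A(3, 7)*((-3*6 - 7) + 13))*46 = ((5 + 7 + 3)*((-3*6 - 7) + 13))*46 = (15*((-18 - 7) + 13))*46 = (15*(-25 + 13))*46 = (15*(-12))*46 = -180*46 = -8280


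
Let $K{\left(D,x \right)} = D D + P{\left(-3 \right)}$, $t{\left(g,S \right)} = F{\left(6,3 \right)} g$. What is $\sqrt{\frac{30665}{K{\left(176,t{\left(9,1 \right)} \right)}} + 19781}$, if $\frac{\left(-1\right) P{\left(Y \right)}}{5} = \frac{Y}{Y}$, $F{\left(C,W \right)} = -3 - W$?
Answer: $\frac{12 \sqrt{131770424469}}{30971} \approx 140.65$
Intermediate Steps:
$P{\left(Y \right)} = -5$ ($P{\left(Y \right)} = - 5 \frac{Y}{Y} = \left(-5\right) 1 = -5$)
$t{\left(g,S \right)} = - 6 g$ ($t{\left(g,S \right)} = \left(-3 - 3\right) g = - 6 g$)
$K{\left(D,x \right)} = -5 + D^{2}$ ($K{\left(D,x \right)} = D D - 5 = D^{2} - 5 = -5 + D^{2}$)
$\sqrt{\frac{30665}{K{\left(176,t{\left(9,1 \right)} \right)}} + 19781} = \sqrt{\frac{30665}{-5 + 176^{2}} + 19781} = \sqrt{\frac{30665}{-5 + 30976} + 19781} = \sqrt{\frac{30665}{30971} + 19781} = \sqrt{\frac{612668016}{30971}} = \frac{12 \sqrt{131770424469}}{30971}$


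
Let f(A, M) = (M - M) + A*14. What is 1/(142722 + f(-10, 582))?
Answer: 1/142582 ≈ 7.0135e-6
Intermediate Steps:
f(A, M) = 14*A (f(A, M) = 0 + 14*A = 14*A)
1/(142722 + f(-10, 582)) = 1/(142722 + 14*(-10)) = 1/(142722 - 140) = 1/142582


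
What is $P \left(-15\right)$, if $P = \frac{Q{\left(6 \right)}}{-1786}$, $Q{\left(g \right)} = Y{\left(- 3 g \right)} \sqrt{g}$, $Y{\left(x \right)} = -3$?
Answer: $- \frac{45 \sqrt{6}}{1786} \approx -0.061717$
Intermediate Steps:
$Q{\left(g \right)} = - 3 \sqrt{g}$
$P = \frac{3 \sqrt{6}}{1786}$ ($P = \frac{\left(-3\right) \sqrt{6}}{-1786} = - 3 \sqrt{6} \left(- \frac{1}{1786}\right) = \frac{3 \sqrt{6}}{1786} \approx 0.0041145$)
$P \left(-15\right) = \frac{3 \sqrt{6}}{1786} \left(-15\right) = - \frac{45 \sqrt{6}}{1786}$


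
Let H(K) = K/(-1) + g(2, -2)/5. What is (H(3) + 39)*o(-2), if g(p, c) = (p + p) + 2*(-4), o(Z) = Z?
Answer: -352/5 ≈ -70.400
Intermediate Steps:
g(p, c) = -8 + 2*p (g(p, c) = 2*p - 8 = -8 + 2*p)
H(K) = -4/5 - K (H(K) = K/(-1) + (-8 + 2*2)/5 = K*(-1) + (-8 + 4)*(1/5) = -K - 4*1/5 = -K - 4/5 = -4/5 - K)
(H(3) + 39)*o(-2) = ((-4/5 - 1*3) + 39)*(-2) = ((-4/5 - 3) + 39)*(-2) = (-19/5 + 39)*(-2) = (176/5)*(-2) = -352/5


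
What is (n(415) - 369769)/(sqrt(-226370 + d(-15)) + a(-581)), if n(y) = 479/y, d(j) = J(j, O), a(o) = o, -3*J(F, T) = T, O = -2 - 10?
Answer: 153453656/402805 + 153453656*I*sqrt(226366)/234029705 ≈ 380.96 + 311.97*I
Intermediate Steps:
O = -12
J(F, T) = -T/3
d(j) = 4 (d(j) = -1/3*(-12) = 4)
(n(415) - 369769)/(sqrt(-226370 + d(-15)) + a(-581)) = (479/415 - 369769)/(sqrt(-226370 + 4) - 581) = (479*(1/415) - 369769)/(sqrt(-226366) - 581) = (479/415 - 369769)/(I*sqrt(226366) - 581) = -153453656/(415*(-581 + I*sqrt(226366)))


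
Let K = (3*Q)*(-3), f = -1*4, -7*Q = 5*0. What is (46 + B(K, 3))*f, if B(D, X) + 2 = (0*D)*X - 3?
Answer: -164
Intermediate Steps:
Q = 0 (Q = -5*0/7 = -⅐*0 = 0)
f = -4
K = 0 (K = (3*0)*(-3) = 0*(-3) = 0)
B(D, X) = -5 (B(D, X) = -2 + ((0*D)*X - 3) = -2 + (0*X - 3) = -2 + (0 - 3) = -2 - 3 = -5)
(46 + B(K, 3))*f = (46 - 5)*(-4) = 41*(-4) = -164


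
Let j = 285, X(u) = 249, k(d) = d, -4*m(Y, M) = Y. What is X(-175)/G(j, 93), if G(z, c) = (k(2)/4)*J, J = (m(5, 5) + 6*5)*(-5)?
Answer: -1992/575 ≈ -3.4643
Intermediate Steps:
m(Y, M) = -Y/4
J = -575/4 (J = (-¼*5 + 6*5)*(-5) = (-5/4 + 30)*(-5) = (115/4)*(-5) = -575/4 ≈ -143.75)
G(z, c) = -575/8 (G(z, c) = (2/4)*(-575/4) = (2*(¼))*(-575/4) = (½)*(-575/4) = -575/8)
X(-175)/G(j, 93) = 249/(-575/8) = 249*(-8/575) = -1992/575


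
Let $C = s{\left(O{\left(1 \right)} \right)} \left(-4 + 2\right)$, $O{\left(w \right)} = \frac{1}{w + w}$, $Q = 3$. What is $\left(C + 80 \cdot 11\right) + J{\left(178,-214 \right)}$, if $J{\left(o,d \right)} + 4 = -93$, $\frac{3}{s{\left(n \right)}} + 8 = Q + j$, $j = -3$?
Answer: $\frac{3135}{4} \approx 783.75$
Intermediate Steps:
$O{\left(w \right)} = \frac{1}{2 w}$
$s{\left(n \right)} = - \frac{3}{8}$ ($s{\left(n \right)} = \frac{3}{-8 + \left(3 - 3\right)} = \frac{3}{-8 + 0} = \frac{3}{-8} = 3 \left(- \frac{1}{8}\right) = - \frac{3}{8}$)
$J{\left(o,d \right)} = -97$ ($J{\left(o,d \right)} = -4 - 93 = -97$)
$C = \frac{3}{4}$ ($C = - \frac{3 \left(-4 + 2\right)}{8} = \left(- \frac{3}{8}\right) \left(-2\right) = \frac{3}{4} \approx 0.75$)
$\left(C + 80 \cdot 11\right) + J{\left(178,-214 \right)} = \left(\frac{3}{4} + 80 \cdot 11\right) - 97 = \left(\frac{3}{4} + 880\right) - 97 = \frac{3523}{4} - 97 = \frac{3135}{4}$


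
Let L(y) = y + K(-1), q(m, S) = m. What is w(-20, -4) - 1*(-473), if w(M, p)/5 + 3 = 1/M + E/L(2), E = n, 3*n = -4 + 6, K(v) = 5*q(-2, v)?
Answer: 1372/3 ≈ 457.33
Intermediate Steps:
K(v) = -10 (K(v) = 5*(-2) = -10)
n = 2/3 (n = (-4 + 6)/3 = (1/3)*2 = 2/3 ≈ 0.66667)
L(y) = -10 + y (L(y) = y - 10 = -10 + y)
E = 2/3 ≈ 0.66667
w(M, p) = -185/12 + 5/M (w(M, p) = -15 + 5*(1/M + 2/(3*(-10 + 2))) = -15 + 5*(1/M + (2/3)/(-8)) = -15 + 5*(1/M + (2/3)*(-1/8)) = -15 + 5*(1/M - 1/12) = -15 + 5*(-1/12 + 1/M) = -15 + (-5/12 + 5/M) = -185/12 + 5/M)
w(-20, -4) - 1*(-473) = (-185/12 + 5/(-20)) - 1*(-473) = (-185/12 + 5*(-1/20)) + 473 = (-185/12 - 1/4) + 473 = -47/3 + 473 = 1372/3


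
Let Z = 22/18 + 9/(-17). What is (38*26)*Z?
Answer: 104728/153 ≈ 684.50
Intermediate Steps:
Z = 106/153 (Z = 22*(1/18) + 9*(-1/17) = 11/9 - 9/17 = 106/153 ≈ 0.69281)
(38*26)*Z = (38*26)*(106/153) = 988*(106/153) = 104728/153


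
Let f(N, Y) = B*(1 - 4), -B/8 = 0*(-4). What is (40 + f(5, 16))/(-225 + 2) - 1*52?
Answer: -11636/223 ≈ -52.179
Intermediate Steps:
B = 0 (B = -0*(-4) = -8*0 = 0)
f(N, Y) = 0 (f(N, Y) = 0*(1 - 4) = 0*(-3) = 0)
(40 + f(5, 16))/(-225 + 2) - 1*52 = (40 + 0)/(-225 + 2) - 1*52 = 40/(-223) - 52 = 40*(-1/223) - 52 = -40/223 - 52 = -11636/223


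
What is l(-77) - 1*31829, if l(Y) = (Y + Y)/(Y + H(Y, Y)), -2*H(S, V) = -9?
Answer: -4614897/145 ≈ -31827.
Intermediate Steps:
H(S, V) = 9/2 (H(S, V) = -½*(-9) = 9/2)
l(Y) = 2*Y/(9/2 + Y) (l(Y) = (Y + Y)/(Y + 9/2) = (2*Y)/(9/2 + Y) = 2*Y/(9/2 + Y))
l(-77) - 1*31829 = 4*(-77)/(9 + 2*(-77)) - 1*31829 = 4*(-77)/(9 - 154) - 31829 = 4*(-77)/(-145) - 31829 = 4*(-77)*(-1/145) - 31829 = 308/145 - 31829 = -4614897/145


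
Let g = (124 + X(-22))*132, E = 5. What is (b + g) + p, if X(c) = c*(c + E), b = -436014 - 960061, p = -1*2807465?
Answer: -4137804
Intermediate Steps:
p = -2807465
b = -1396075
X(c) = c*(5 + c) (X(c) = c*(c + 5) = c*(5 + c))
g = 65736 (g = (124 - 22*(5 - 22))*132 = (124 - 22*(-17))*132 = (124 + 374)*132 = 498*132 = 65736)
(b + g) + p = (-1396075 + 65736) - 2807465 = -1330339 - 2807465 = -4137804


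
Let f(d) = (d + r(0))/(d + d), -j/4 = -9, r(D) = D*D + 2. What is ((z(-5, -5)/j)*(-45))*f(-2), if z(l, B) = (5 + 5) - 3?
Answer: 0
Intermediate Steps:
r(D) = 2 + D² (r(D) = D² + 2 = 2 + D²)
j = 36 (j = -4*(-9) = 36)
z(l, B) = 7 (z(l, B) = 10 - 3 = 7)
f(d) = (2 + d)/(2*d) (f(d) = (d + (2 + 0²))/(d + d) = (d + (2 + 0))/((2*d)) = (d + 2)*(1/(2*d)) = (2 + d)*(1/(2*d)) = (2 + d)/(2*d))
((z(-5, -5)/j)*(-45))*f(-2) = ((7/36)*(-45))*((½)*(2 - 2)/(-2)) = ((7*(1/36))*(-45))*((½)*(-½)*0) = ((7/36)*(-45))*0 = -35/4*0 = 0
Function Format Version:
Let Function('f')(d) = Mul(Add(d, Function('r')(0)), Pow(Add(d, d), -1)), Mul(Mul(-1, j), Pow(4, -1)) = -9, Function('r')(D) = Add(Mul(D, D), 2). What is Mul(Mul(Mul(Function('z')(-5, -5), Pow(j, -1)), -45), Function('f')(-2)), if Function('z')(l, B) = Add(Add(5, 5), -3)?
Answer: 0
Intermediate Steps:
Function('r')(D) = Add(2, Pow(D, 2)) (Function('r')(D) = Add(Pow(D, 2), 2) = Add(2, Pow(D, 2)))
j = 36 (j = Mul(-4, -9) = 36)
Function('z')(l, B) = 7 (Function('z')(l, B) = Add(10, -3) = 7)
Function('f')(d) = Mul(Rational(1, 2), Pow(d, -1), Add(2, d)) (Function('f')(d) = Mul(Add(d, Add(2, Pow(0, 2))), Pow(Add(d, d), -1)) = Mul(Add(d, Add(2, 0)), Pow(Mul(2, d), -1)) = Mul(Add(d, 2), Mul(Rational(1, 2), Pow(d, -1))) = Mul(Add(2, d), Mul(Rational(1, 2), Pow(d, -1))) = Mul(Rational(1, 2), Pow(d, -1), Add(2, d)))
Mul(Mul(Mul(Function('z')(-5, -5), Pow(j, -1)), -45), Function('f')(-2)) = Mul(Mul(Mul(7, Pow(36, -1)), -45), Mul(Rational(1, 2), Pow(-2, -1), Add(2, -2))) = Mul(Mul(Mul(7, Rational(1, 36)), -45), Mul(Rational(1, 2), Rational(-1, 2), 0)) = Mul(Mul(Rational(7, 36), -45), 0) = Mul(Rational(-35, 4), 0) = 0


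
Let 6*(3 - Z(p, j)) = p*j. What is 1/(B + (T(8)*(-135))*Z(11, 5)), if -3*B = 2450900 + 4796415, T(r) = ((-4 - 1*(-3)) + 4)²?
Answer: -6/14449675 ≈ -4.1523e-7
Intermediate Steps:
T(r) = 9 (T(r) = ((-4 + 3) + 4)² = (-1 + 4)² = 3² = 9)
B = -7247315/3 (B = -(2450900 + 4796415)/3 = -⅓*7247315 = -7247315/3 ≈ -2.4158e+6)
Z(p, j) = 3 - j*p/6 (Z(p, j) = 3 - p*j/6 = 3 - j*p/6)
1/(B + (T(8)*(-135))*Z(11, 5)) = 1/(-7247315/3 + (9*(-135))*(3 - ⅙*5*11)) = 1/(-7247315/3 - 1215*(3 - 55/6)) = 1/(-7247315/3 - 1215*(-37/6)) = 1/(-7247315/3 + 14985/2) = 1/(-14449675/6) = -6/14449675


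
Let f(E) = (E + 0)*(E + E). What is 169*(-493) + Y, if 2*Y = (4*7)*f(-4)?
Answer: -82869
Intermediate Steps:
f(E) = 2*E**2 (f(E) = E*(2*E) = 2*E**2)
Y = 448 (Y = ((4*7)*(2*(-4)**2))/2 = (28*(2*16))/2 = (28*32)/2 = (1/2)*896 = 448)
169*(-493) + Y = 169*(-493) + 448 = -83317 + 448 = -82869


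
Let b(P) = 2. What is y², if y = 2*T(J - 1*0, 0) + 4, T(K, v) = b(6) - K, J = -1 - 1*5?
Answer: 400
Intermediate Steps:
J = -6 (J = -1 - 5 = -6)
T(K, v) = 2 - K
y = 20 (y = 2*(2 - (-6 - 1*0)) + 4 = 2*(2 - (-6 + 0)) + 4 = 2*(2 - 1*(-6)) + 4 = 2*(2 + 6) + 4 = 2*8 + 4 = 16 + 4 = 20)
y² = 20² = 400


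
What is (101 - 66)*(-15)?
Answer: -525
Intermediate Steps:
(101 - 66)*(-15) = 35*(-15) = -525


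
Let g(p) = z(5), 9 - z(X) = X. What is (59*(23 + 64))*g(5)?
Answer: 20532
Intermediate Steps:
z(X) = 9 - X
g(p) = 4 (g(p) = 9 - 1*5 = 9 - 5 = 4)
(59*(23 + 64))*g(5) = (59*(23 + 64))*4 = (59*87)*4 = 5133*4 = 20532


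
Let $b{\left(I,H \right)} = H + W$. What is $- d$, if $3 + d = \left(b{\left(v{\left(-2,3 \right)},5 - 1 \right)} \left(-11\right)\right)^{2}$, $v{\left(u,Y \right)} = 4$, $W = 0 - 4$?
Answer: $3$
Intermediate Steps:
$W = -4$
$b{\left(I,H \right)} = -4 + H$ ($b{\left(I,H \right)} = H - 4 = -4 + H$)
$d = -3$ ($d = -3 + \left(\left(-4 + \left(5 - 1\right)\right) \left(-11\right)\right)^{2} = -3 + \left(\left(-4 + 4\right) \left(-11\right)\right)^{2} = -3 + \left(0 \left(-11\right)\right)^{2} = -3 + 0^{2} = -3 + 0 = -3$)
$- d = \left(-1\right) \left(-3\right) = 3$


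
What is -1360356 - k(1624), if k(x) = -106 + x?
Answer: -1361874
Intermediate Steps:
-1360356 - k(1624) = -1360356 - (-106 + 1624) = -1360356 - 1*1518 = -1360356 - 1518 = -1361874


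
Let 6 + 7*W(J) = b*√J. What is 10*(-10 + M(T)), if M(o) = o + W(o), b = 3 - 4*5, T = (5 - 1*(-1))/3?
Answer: -620/7 - 170*√2/7 ≈ -122.92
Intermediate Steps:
T = 2 (T = (5 + 1)*(⅓) = 6*(⅓) = 2)
b = -17 (b = 3 - 20 = -17)
W(J) = -6/7 - 17*√J/7 (W(J) = -6/7 + (-17*√J)/7 = -6/7 - 17*√J/7)
M(o) = -6/7 + o - 17*√o/7 (M(o) = o + (-6/7 - 17*√o/7) = -6/7 + o - 17*√o/7)
10*(-10 + M(T)) = 10*(-10 + (-6/7 + 2 - 17*√2/7)) = 10*(-10 + (8/7 - 17*√2/7)) = 10*(-62/7 - 17*√2/7) = -620/7 - 170*√2/7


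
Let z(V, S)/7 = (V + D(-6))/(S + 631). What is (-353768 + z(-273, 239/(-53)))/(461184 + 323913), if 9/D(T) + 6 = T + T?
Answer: -23493228281/52136721576 ≈ -0.45061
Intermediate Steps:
D(T) = 9/(-6 + 2*T) (D(T) = 9/(-6 + (T + T)) = 9/(-6 + 2*T))
z(V, S) = 7*(-1/2 + V)/(631 + S) (z(V, S) = 7*((V + 9/(2*(-3 - 6)))/(S + 631)) = 7*((V + (9/2)/(-9))/(631 + S)) = 7*((V + (9/2)*(-1/9))/(631 + S)) = 7*((V - 1/2)/(631 + S)) = 7*((-1/2 + V)/(631 + S)) = 7*(-1/2 + V)/(631 + S))
(-353768 + z(-273, 239/(-53)))/(461184 + 323913) = (-353768 + 7*(-1 + 2*(-273))/(2*(631 + 239/(-53))))/(461184 + 323913) = (-353768 + 7*(-1 - 546)/(2*(631 + 239*(-1/53))))/785097 = (-353768 + (7/2)*(-547)/(631 - 239/53))*(1/785097) = (-353768 + (7/2)*(-547)/(33204/53))*(1/785097) = (-353768 + (7/2)*(53/33204)*(-547))*(1/785097) = (-353768 - 202937/66408)*(1/785097) = -23493228281/66408*1/785097 = -23493228281/52136721576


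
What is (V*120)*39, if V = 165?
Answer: 772200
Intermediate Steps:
(V*120)*39 = (165*120)*39 = 19800*39 = 772200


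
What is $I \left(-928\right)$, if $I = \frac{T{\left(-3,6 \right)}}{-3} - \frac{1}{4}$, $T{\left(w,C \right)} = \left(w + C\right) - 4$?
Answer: $- \frac{232}{3} \approx -77.333$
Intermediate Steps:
$T{\left(w,C \right)} = -4 + C + w$ ($T{\left(w,C \right)} = \left(C + w\right) - 4 = -4 + C + w$)
$I = \frac{1}{12}$ ($I = \frac{-4 + 6 - 3}{-3} - \frac{1}{4} = \left(-1\right) \left(- \frac{1}{3}\right) - \frac{1}{4} = \frac{1}{3} - \frac{1}{4} = \frac{1}{12} \approx 0.083333$)
$I \left(-928\right) = \frac{1}{12} \left(-928\right) = - \frac{232}{3}$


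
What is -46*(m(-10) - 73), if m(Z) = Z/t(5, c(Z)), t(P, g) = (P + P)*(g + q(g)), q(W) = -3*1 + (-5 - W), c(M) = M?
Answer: 13409/4 ≈ 3352.3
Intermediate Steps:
q(W) = -8 - W (q(W) = -3 + (-5 - W) = -8 - W)
t(P, g) = -16*P (t(P, g) = (P + P)*(g + (-8 - g)) = (2*P)*(-8) = -16*P)
m(Z) = -Z/80 (m(Z) = Z/((-16*5)) = Z/(-80) = Z*(-1/80) = -Z/80)
-46*(m(-10) - 73) = -46*(-1/80*(-10) - 73) = -46*(⅛ - 73) = -46*(-583/8) = 13409/4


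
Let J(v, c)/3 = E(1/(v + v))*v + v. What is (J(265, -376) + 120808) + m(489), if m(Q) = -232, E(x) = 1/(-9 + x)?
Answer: 578396949/4769 ≈ 1.2128e+5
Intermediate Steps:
J(v, c) = 3*v + 3*v/(-9 + 1/(2*v)) (J(v, c) = 3*(v/(-9 + 1/(v + v)) + v) = 3*(v/(-9 + 1/(2*v)) + v) = 3*(v + v/(-9 + 1/(2*v))) = 3*v + 3*v/(-9 + 1/(2*v)))
(J(265, -376) + 120808) + m(489) = (3*265*(-1 + 16*265)/(-1 + 18*265) + 120808) - 232 = (3*265*(-1 + 4240)/(-1 + 4770) + 120808) - 232 = (3*265*4239/4769 + 120808) - 232 = (3*265*(1/4769)*4239 + 120808) - 232 = (3370005/4769 + 120808) - 232 = 579503357/4769 - 232 = 578396949/4769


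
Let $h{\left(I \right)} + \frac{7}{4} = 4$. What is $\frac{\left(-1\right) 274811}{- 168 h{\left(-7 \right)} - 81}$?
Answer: $\frac{274811}{459} \approx 598.72$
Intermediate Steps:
$h{\left(I \right)} = \frac{9}{4}$ ($h{\left(I \right)} = - \frac{7}{4} + 4 = \frac{9}{4}$)
$\frac{\left(-1\right) 274811}{- 168 h{\left(-7 \right)} - 81} = \frac{\left(-1\right) 274811}{\left(-168\right) \frac{9}{4} - 81} = - \frac{274811}{-378 - 81} = - \frac{274811}{-459} = \left(-274811\right) \left(- \frac{1}{459}\right) = \frac{274811}{459}$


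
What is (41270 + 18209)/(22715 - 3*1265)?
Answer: 59479/18920 ≈ 3.1437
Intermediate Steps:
(41270 + 18209)/(22715 - 3*1265) = 59479/(22715 - 3795) = 59479/18920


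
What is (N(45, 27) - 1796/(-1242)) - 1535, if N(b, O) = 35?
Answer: -930602/621 ≈ -1498.6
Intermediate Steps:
(N(45, 27) - 1796/(-1242)) - 1535 = (35 - 1796/(-1242)) - 1535 = (35 - 1796*(-1/1242)) - 1535 = (35 + 898/621) - 1535 = 22633/621 - 1535 = -930602/621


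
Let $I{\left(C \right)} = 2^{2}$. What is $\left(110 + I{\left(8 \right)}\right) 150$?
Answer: $17100$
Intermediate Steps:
$I{\left(C \right)} = 4$
$\left(110 + I{\left(8 \right)}\right) 150 = \left(110 + 4\right) 150 = 114 \cdot 150 = 17100$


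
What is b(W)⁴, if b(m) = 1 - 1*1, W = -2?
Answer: 0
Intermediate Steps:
b(m) = 0 (b(m) = 1 - 1 = 0)
b(W)⁴ = 0⁴ = 0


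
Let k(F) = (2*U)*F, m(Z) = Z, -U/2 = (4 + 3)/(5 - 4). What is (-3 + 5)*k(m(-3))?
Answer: 168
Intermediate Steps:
U = -14 (U = -2*(4 + 3)/(5 - 4) = -14/1 = -14 ≈ -14.000)
k(F) = -28*F (k(F) = (2*(-14))*F = -28*F)
(-3 + 5)*k(m(-3)) = (-3 + 5)*(-28*(-3)) = 2*84 = 168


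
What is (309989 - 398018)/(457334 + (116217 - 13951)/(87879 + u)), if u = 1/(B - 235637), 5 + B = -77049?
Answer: -403157743390542/2094516722625233 ≈ -0.19248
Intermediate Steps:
B = -77054 (B = -5 - 77049 = -77054)
u = -1/312691 (u = 1/(-77054 - 235637) = 1/(-312691) = -1/312691 ≈ -3.1980e-6)
(309989 - 398018)/(457334 + (116217 - 13951)/(87879 + u)) = (309989 - 398018)/(457334 + (116217 - 13951)/(87879 - 1/312691)) = -88029/(457334 + 102266/(27478972388/312691)) = -88029/(457334 + 102266*(312691/27478972388)) = -88029/(457334 + 15988828903/13739486194) = -88029/6283550167875699/13739486194 = -88029*13739486194/6283550167875699 = -403157743390542/2094516722625233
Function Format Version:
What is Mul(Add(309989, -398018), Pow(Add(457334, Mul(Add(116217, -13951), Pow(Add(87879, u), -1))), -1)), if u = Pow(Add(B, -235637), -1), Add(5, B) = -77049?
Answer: Rational(-403157743390542, 2094516722625233) ≈ -0.19248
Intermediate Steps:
B = -77054 (B = Add(-5, -77049) = -77054)
u = Rational(-1, 312691) (u = Pow(Add(-77054, -235637), -1) = Pow(-312691, -1) = Rational(-1, 312691) ≈ -3.1980e-6)
Mul(Add(309989, -398018), Pow(Add(457334, Mul(Add(116217, -13951), Pow(Add(87879, u), -1))), -1)) = Mul(Add(309989, -398018), Pow(Add(457334, Mul(Add(116217, -13951), Pow(Add(87879, Rational(-1, 312691)), -1))), -1)) = Mul(-88029, Pow(Add(457334, Mul(102266, Pow(Rational(27478972388, 312691), -1))), -1)) = Mul(-88029, Pow(Add(457334, Mul(102266, Rational(312691, 27478972388))), -1)) = Mul(-88029, Pow(Add(457334, Rational(15988828903, 13739486194)), -1)) = Mul(-88029, Pow(Rational(6283550167875699, 13739486194), -1)) = Mul(-88029, Rational(13739486194, 6283550167875699)) = Rational(-403157743390542, 2094516722625233)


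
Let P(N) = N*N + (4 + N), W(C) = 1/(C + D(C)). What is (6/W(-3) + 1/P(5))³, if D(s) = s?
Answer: -1829276567/39304 ≈ -46542.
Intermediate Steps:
W(C) = 1/(2*C) (W(C) = 1/(C + C) = 1/(2*C))
P(N) = 4 + N + N² (P(N) = N² + (4 + N) = 4 + N + N²)
(6/W(-3) + 1/P(5))³ = (6/(((½)/(-3))) + 1/(4 + 5 + 5²))³ = (6/(((½)*(-⅓))) + 1/(4 + 5 + 25))³ = (6/(-⅙) + 1/34)³ = (6*(-6) + 1*(1/34))³ = (-36 + 1/34)³ = (-1223/34)³ = -1829276567/39304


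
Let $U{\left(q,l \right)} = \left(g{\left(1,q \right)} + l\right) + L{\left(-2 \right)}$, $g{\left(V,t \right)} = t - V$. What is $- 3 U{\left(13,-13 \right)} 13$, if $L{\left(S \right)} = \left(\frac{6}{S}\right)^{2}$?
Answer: $-312$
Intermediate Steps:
$L{\left(S \right)} = \frac{36}{S^{2}}$
$U{\left(q,l \right)} = 8 + l + q$ ($U{\left(q,l \right)} = \left(\left(q - 1\right) + l\right) + \frac{36}{4} = \left(\left(q - 1\right) + l\right) + 36 \cdot \frac{1}{4} = \left(\left(-1 + q\right) + l\right) + 9 = \left(-1 + l + q\right) + 9 = 8 + l + q$)
$- 3 U{\left(13,-13 \right)} 13 = - 3 \left(8 - 13 + 13\right) 13 = \left(-3\right) 8 \cdot 13 = \left(-24\right) 13 = -312$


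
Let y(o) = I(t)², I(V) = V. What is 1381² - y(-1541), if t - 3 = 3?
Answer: 1907125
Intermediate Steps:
t = 6 (t = 3 + 3 = 6)
y(o) = 36 (y(o) = 6² = 36)
1381² - y(-1541) = 1381² - 1*36 = 1907161 - 36 = 1907125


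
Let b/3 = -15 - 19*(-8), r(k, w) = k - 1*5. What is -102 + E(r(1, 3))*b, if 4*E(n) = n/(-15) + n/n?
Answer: 563/20 ≈ 28.150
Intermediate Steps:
r(k, w) = -5 + k (r(k, w) = k - 5 = -5 + k)
E(n) = ¼ - n/60 (E(n) = (n/(-15) + n/n)/4 = (n*(-1/15) + 1)/4 = (-n/15 + 1)/4 = (1 - n/15)/4 = ¼ - n/60)
b = 411 (b = 3*(-15 - 19*(-8)) = 3*(-15 + 152) = 3*137 = 411)
-102 + E(r(1, 3))*b = -102 + (¼ - (-5 + 1)/60)*411 = -102 + (¼ - 1/60*(-4))*411 = -102 + (¼ + 1/15)*411 = -102 + (19/60)*411 = -102 + 2603/20 = 563/20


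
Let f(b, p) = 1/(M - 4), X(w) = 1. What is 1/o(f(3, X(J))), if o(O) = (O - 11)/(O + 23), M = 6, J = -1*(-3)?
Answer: -47/21 ≈ -2.2381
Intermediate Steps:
J = 3
f(b, p) = 1/2 (f(b, p) = 1/(6 - 4) = 1/2)
o(O) = (-11 + O)/(23 + O)
1/o(f(3, X(J))) = 1/((-11 + 1/2)/(23 + 1/2)) = 1/(-21/2/(47/2)) = 1/((2/47)*(-21/2)) = 1/(-21/47) = -47/21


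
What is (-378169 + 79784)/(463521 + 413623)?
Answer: -3595/10568 ≈ -0.34018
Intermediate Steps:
(-378169 + 79784)/(463521 + 413623) = -298385/877144 = -298385*1/877144 = -3595/10568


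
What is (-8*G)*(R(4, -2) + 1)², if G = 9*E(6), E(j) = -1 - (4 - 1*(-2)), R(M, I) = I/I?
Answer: 2016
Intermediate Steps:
R(M, I) = 1
E(j) = -7 (E(j) = -1 - (4 + 2) = -1 - 1*6 = -1 - 6 = -7)
G = -63 (G = 9*(-7) = -63)
(-8*G)*(R(4, -2) + 1)² = (-8*(-63))*(1 + 1)² = 504*2² = 504*4 = 2016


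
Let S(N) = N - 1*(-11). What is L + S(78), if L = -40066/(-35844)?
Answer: 1615091/17922 ≈ 90.118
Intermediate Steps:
L = 20033/17922 (L = -40066*(-1/35844) = 20033/17922 ≈ 1.1178)
S(N) = 11 + N (S(N) = N + 11 = 11 + N)
L + S(78) = 20033/17922 + (11 + 78) = 20033/17922 + 89 = 1615091/17922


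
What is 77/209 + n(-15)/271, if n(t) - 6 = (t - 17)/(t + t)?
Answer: 30469/77235 ≈ 0.39450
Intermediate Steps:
n(t) = 6 + (-17 + t)/(2*t) (n(t) = 6 + (t - 17)/(t + t) = 6 + (-17 + t)/((2*t)) = 6 + (-17 + t)*(1/(2*t)) = 6 + (-17 + t)/(2*t))
77/209 + n(-15)/271 = 77/209 + ((½)*(-17 + 13*(-15))/(-15))/271 = 77*(1/209) + ((½)*(-1/15)*(-17 - 195))*(1/271) = 7/19 + ((½)*(-1/15)*(-212))*(1/271) = 7/19 + (106/15)*(1/271) = 7/19 + 106/4065 = 30469/77235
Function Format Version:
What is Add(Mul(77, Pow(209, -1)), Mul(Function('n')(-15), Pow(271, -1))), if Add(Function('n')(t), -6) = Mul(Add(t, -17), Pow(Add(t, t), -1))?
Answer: Rational(30469, 77235) ≈ 0.39450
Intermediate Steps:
Function('n')(t) = Add(6, Mul(Rational(1, 2), Pow(t, -1), Add(-17, t))) (Function('n')(t) = Add(6, Mul(Add(t, -17), Pow(Add(t, t), -1))) = Add(6, Mul(Add(-17, t), Pow(Mul(2, t), -1))) = Add(6, Mul(Add(-17, t), Mul(Rational(1, 2), Pow(t, -1)))) = Add(6, Mul(Rational(1, 2), Pow(t, -1), Add(-17, t))))
Add(Mul(77, Pow(209, -1)), Mul(Function('n')(-15), Pow(271, -1))) = Add(Mul(77, Pow(209, -1)), Mul(Mul(Rational(1, 2), Pow(-15, -1), Add(-17, Mul(13, -15))), Pow(271, -1))) = Add(Mul(77, Rational(1, 209)), Mul(Mul(Rational(1, 2), Rational(-1, 15), Add(-17, -195)), Rational(1, 271))) = Add(Rational(7, 19), Mul(Mul(Rational(1, 2), Rational(-1, 15), -212), Rational(1, 271))) = Add(Rational(7, 19), Mul(Rational(106, 15), Rational(1, 271))) = Add(Rational(7, 19), Rational(106, 4065)) = Rational(30469, 77235)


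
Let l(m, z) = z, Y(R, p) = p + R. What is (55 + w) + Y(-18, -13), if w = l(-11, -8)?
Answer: 16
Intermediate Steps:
Y(R, p) = R + p
w = -8
(55 + w) + Y(-18, -13) = (55 - 8) + (-18 - 13) = 47 - 31 = 16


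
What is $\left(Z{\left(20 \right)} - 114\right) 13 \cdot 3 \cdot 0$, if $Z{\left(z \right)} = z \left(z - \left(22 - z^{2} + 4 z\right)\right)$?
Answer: $0$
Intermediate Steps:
$Z{\left(z \right)} = z \left(-22 + z^{2} - 3 z\right)$ ($Z{\left(z \right)} = z \left(z - \left(22 - z^{2} + 4 z\right)\right) = z \left(-22 + z^{2} - 3 z\right)$)
$\left(Z{\left(20 \right)} - 114\right) 13 \cdot 3 \cdot 0 = \left(20 \left(-22 + 20^{2} - 60\right) - 114\right) 13 \cdot 3 \cdot 0 = \left(20 \left(-22 + 400 - 60\right) - 114\right) 13 \cdot 0 = \left(20 \cdot 318 - 114\right) 0 = \left(6360 - 114\right) 0 = 6246 \cdot 0 = 0$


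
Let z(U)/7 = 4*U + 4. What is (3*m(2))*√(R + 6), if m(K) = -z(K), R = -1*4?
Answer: -252*√2 ≈ -356.38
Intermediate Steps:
z(U) = 28 + 28*U (z(U) = 7*(4*U + 4) = 7*(4 + 4*U) = 28 + 28*U)
R = -4
m(K) = -28 - 28*K (m(K) = -(28 + 28*K) = -28 - 28*K)
(3*m(2))*√(R + 6) = (3*(-28 - 28*2))*√(-4 + 6) = (3*(-28 - 56))*√2 = (3*(-84))*√2 = -252*√2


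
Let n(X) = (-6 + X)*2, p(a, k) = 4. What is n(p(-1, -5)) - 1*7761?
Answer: -7765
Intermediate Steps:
n(X) = -12 + 2*X
n(p(-1, -5)) - 1*7761 = (-12 + 2*4) - 1*7761 = (-12 + 8) - 7761 = -4 - 7761 = -7765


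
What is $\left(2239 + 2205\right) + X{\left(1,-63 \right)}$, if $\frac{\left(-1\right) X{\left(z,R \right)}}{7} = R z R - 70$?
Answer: $-22849$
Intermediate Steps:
$X{\left(z,R \right)} = 490 - 7 z R^{2}$ ($X{\left(z,R \right)} = - 7 \left(R z R - 70\right) = - 7 \left(z R^{2} - 70\right) = - 7 \left(-70 + z R^{2}\right) = 490 - 7 z R^{2}$)
$\left(2239 + 2205\right) + X{\left(1,-63 \right)} = \left(2239 + 2205\right) + \left(490 - 7 \left(-63\right)^{2}\right) = 4444 + \left(490 - 7 \cdot 3969\right) = 4444 + \left(490 - 27783\right) = 4444 - 27293 = -22849$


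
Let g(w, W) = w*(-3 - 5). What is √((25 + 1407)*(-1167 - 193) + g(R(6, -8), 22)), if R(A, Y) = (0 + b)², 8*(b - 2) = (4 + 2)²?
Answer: 11*I*√16098 ≈ 1395.7*I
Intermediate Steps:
b = 13/2 (b = 2 + (4 + 2)²/8 = 2 + (⅛)*6² = 2 + (⅛)*36 = 2 + 9/2 = 13/2 ≈ 6.5000)
R(A, Y) = 169/4 (R(A, Y) = (0 + 13/2)² = (13/2)² = 169/4)
g(w, W) = -8*w (g(w, W) = w*(-8) = -8*w)
√((25 + 1407)*(-1167 - 193) + g(R(6, -8), 22)) = √((25 + 1407)*(-1167 - 193) - 8*169/4) = √(1432*(-1360) - 338) = √(-1947520 - 338) = √(-1947858) = 11*I*√16098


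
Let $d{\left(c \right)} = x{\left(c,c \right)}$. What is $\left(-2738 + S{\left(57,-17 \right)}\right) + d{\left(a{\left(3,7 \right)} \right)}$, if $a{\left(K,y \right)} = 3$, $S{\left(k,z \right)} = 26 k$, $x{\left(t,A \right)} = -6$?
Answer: $-1262$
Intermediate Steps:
$d{\left(c \right)} = -6$
$\left(-2738 + S{\left(57,-17 \right)}\right) + d{\left(a{\left(3,7 \right)} \right)} = \left(-2738 + 26 \cdot 57\right) - 6 = \left(-2738 + 1482\right) - 6 = -1256 - 6 = -1262$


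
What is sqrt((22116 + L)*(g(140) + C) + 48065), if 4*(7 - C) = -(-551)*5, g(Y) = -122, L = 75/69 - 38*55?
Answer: I*sqrt(33959062195)/46 ≈ 4006.1*I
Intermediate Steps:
L = -48045/23 (L = 75*(1/69) - 2090 = 25/23 - 2090 = -48045/23 ≈ -2088.9)
C = -2727/4 (C = 7 - (-551)*(-1*5)/4 = 7 - (-551)*(-5)/4 = 7 - 1/4*2755 = 7 - 2755/4 = -2727/4 ≈ -681.75)
sqrt((22116 + L)*(g(140) + C) + 48065) = sqrt((22116 - 48045/23)*(-122 - 2727/4) + 48065) = sqrt((460623/23)*(-3215/4) + 48065) = sqrt(-1480902945/92 + 48065) = sqrt(-1476480965/92) = I*sqrt(33959062195)/46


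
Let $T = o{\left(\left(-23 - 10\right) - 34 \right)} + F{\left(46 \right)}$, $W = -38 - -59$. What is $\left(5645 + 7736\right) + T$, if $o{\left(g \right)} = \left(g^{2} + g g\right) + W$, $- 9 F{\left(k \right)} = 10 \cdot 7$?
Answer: $\frac{201350}{9} \approx 22372.0$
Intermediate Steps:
$W = 21$ ($W = -38 + 59 = 21$)
$F{\left(k \right)} = - \frac{70}{9}$ ($F{\left(k \right)} = - \frac{10 \cdot 7}{9} = \left(- \frac{1}{9}\right) 70 = - \frac{70}{9}$)
$o{\left(g \right)} = 21 + 2 g^{2}$ ($o{\left(g \right)} = \left(g^{2} + g g\right) + 21 = \left(g^{2} + g^{2}\right) + 21 = 2 g^{2} + 21 = 21 + 2 g^{2}$)
$T = \frac{80921}{9}$ ($T = \left(21 + 2 \left(\left(-23 - 10\right) - 34\right)^{2}\right) - \frac{70}{9} = \left(21 + 2 \left(-33 - 34\right)^{2}\right) - \frac{70}{9} = \left(21 + 2 \left(-67\right)^{2}\right) - \frac{70}{9} = \left(21 + 2 \cdot 4489\right) - \frac{70}{9} = \left(21 + 8978\right) - \frac{70}{9} = 8999 - \frac{70}{9} = \frac{80921}{9} \approx 8991.2$)
$\left(5645 + 7736\right) + T = \left(5645 + 7736\right) + \frac{80921}{9} = 13381 + \frac{80921}{9} = \frac{201350}{9}$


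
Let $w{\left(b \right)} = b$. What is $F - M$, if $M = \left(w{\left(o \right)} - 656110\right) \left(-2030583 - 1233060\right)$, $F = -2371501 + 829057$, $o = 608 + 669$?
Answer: $-2137142679063$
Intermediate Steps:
$o = 1277$
$F = -1542444$
$M = 2137141136619$ ($M = \left(1277 - 656110\right) \left(-2030583 - 1233060\right) = \left(-654833\right) \left(-3263643\right) = 2137141136619$)
$F - M = -1542444 - 2137141136619 = -2137142679063$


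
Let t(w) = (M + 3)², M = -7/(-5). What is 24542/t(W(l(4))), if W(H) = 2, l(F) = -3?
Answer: 306775/242 ≈ 1267.7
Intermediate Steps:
M = 7/5 (M = -7*(-⅕) = 7/5 ≈ 1.4000)
t(w) = 484/25 (t(w) = (7/5 + 3)² = (22/5)² = 484/25)
24542/t(W(l(4))) = 24542/(484/25) = 24542*(25/484) = 306775/242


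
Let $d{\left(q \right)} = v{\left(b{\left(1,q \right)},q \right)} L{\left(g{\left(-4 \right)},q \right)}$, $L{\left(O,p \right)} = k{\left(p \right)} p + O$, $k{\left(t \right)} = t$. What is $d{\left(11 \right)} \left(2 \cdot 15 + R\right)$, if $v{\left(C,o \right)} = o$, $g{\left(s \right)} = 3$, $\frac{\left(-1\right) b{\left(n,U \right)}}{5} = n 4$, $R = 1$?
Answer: $42284$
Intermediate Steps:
$b{\left(n,U \right)} = - 20 n$ ($b{\left(n,U \right)} = - 5 n 4 = - 5 \cdot 4 n = - 20 n$)
$L{\left(O,p \right)} = O + p^{2}$ ($L{\left(O,p \right)} = p p + O = p^{2} + O = O + p^{2}$)
$d{\left(q \right)} = q \left(3 + q^{2}\right)$
$d{\left(11 \right)} \left(2 \cdot 15 + R\right) = 11 \left(3 + 11^{2}\right) \left(2 \cdot 15 + 1\right) = 11 \left(3 + 121\right) \left(30 + 1\right) = 11 \cdot 124 \cdot 31 = 1364 \cdot 31 = 42284$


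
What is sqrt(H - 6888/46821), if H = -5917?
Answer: I*sqrt(1441289516405)/15607 ≈ 76.923*I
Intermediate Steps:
sqrt(H - 6888/46821) = sqrt(-5917 - 6888/46821) = sqrt(-5917 - 6888*1/46821) = sqrt(-5917 - 2296/15607) = sqrt(-92348915/15607) = I*sqrt(1441289516405)/15607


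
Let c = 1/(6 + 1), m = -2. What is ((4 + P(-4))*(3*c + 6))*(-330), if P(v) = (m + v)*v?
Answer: -59400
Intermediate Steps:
c = ⅐ (c = 1/7 = ⅐ ≈ 0.14286)
P(v) = v*(-2 + v) (P(v) = (-2 + v)*v = v*(-2 + v))
((4 + P(-4))*(3*c + 6))*(-330) = ((4 - 4*(-2 - 4))*(3*(⅐) + 6))*(-330) = ((4 - 4*(-6))*(3/7 + 6))*(-330) = ((4 + 24)*(45/7))*(-330) = (28*(45/7))*(-330) = 180*(-330) = -59400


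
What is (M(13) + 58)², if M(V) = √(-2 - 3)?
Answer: (58 + I*√5)² ≈ 3359.0 + 259.38*I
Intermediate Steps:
M(V) = I*√5 (M(V) = √(-5) = I*√5)
(M(13) + 58)² = (I*√5 + 58)² = (58 + I*√5)²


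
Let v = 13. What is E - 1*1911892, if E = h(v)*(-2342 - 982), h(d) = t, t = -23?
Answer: -1835440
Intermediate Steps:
h(d) = -23
E = 76452 (E = -23*(-2342 - 982) = -23*(-3324) = 76452)
E - 1*1911892 = 76452 - 1*1911892 = 76452 - 1911892 = -1835440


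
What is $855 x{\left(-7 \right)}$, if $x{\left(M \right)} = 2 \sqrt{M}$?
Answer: $1710 i \sqrt{7} \approx 4524.2 i$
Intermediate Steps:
$855 x{\left(-7 \right)} = 855 \cdot 2 \sqrt{-7} = 855 \cdot 2 i \sqrt{7} = 1710 i \sqrt{7}$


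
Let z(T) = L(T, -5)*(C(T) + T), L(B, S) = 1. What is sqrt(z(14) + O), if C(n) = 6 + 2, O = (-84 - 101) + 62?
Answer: I*sqrt(101) ≈ 10.05*I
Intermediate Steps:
O = -123 (O = -185 + 62 = -123)
C(n) = 8
z(T) = 8 + T (z(T) = 1*(8 + T) = 8 + T)
sqrt(z(14) + O) = sqrt((8 + 14) - 123) = sqrt(22 - 123) = sqrt(-101) = I*sqrt(101)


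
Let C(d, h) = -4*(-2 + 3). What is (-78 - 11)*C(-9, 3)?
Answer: 356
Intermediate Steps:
C(d, h) = -4 (C(d, h) = -4*1 = -4)
(-78 - 11)*C(-9, 3) = (-78 - 11)*(-4) = -89*(-4) = 356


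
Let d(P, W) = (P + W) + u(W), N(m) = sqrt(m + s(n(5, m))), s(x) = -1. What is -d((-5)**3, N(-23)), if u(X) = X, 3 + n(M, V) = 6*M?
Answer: 125 - 4*I*sqrt(6) ≈ 125.0 - 9.798*I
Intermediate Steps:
n(M, V) = -3 + 6*M
N(m) = sqrt(-1 + m) (N(m) = sqrt(m - 1) = sqrt(-1 + m))
d(P, W) = P + 2*W (d(P, W) = (P + W) + W = P + 2*W)
-d((-5)**3, N(-23)) = -((-5)**3 + 2*sqrt(-1 - 23)) = -(-125 + 2*sqrt(-24)) = -(-125 + 2*(2*I*sqrt(6))) = -(-125 + 4*I*sqrt(6)) = 125 - 4*I*sqrt(6)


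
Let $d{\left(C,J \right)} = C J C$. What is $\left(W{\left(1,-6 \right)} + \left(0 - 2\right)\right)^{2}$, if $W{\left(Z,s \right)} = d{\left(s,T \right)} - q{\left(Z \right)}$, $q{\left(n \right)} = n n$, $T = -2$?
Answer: $5625$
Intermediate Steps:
$q{\left(n \right)} = n^{2}$
$d{\left(C,J \right)} = J C^{2}$
$W{\left(Z,s \right)} = - Z^{2} - 2 s^{2}$ ($W{\left(Z,s \right)} = - 2 s^{2} - Z^{2} = - Z^{2} - 2 s^{2}$)
$\left(W{\left(1,-6 \right)} + \left(0 - 2\right)\right)^{2} = \left(\left(- 1^{2} - 2 \left(-6\right)^{2}\right) + \left(0 - 2\right)\right)^{2} = \left(\left(\left(-1\right) 1 - 72\right) + \left(0 - 2\right)\right)^{2} = \left(\left(-1 - 72\right) - 2\right)^{2} = \left(-73 - 2\right)^{2} = \left(-75\right)^{2} = 5625$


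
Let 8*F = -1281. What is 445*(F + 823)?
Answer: 2359835/8 ≈ 2.9498e+5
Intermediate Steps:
F = -1281/8 (F = (1/8)*(-1281) = -1281/8 ≈ -160.13)
445*(F + 823) = 445*(-1281/8 + 823) = 445*(5303/8) = 2359835/8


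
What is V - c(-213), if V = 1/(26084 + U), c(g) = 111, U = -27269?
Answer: -131536/1185 ≈ -111.00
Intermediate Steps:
V = -1/1185 (V = 1/(26084 - 27269) = 1/(-1185) = -1/1185 ≈ -0.00084388)
V - c(-213) = -1/1185 - 1*111 = -1/1185 - 111 = -131536/1185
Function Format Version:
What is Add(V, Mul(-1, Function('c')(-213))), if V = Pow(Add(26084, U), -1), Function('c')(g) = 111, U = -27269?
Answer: Rational(-131536, 1185) ≈ -111.00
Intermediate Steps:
V = Rational(-1, 1185) (V = Pow(Add(26084, -27269), -1) = Pow(-1185, -1) = Rational(-1, 1185) ≈ -0.00084388)
Add(V, Mul(-1, Function('c')(-213))) = Add(Rational(-1, 1185), Mul(-1, 111)) = Add(Rational(-1, 1185), -111) = Rational(-131536, 1185)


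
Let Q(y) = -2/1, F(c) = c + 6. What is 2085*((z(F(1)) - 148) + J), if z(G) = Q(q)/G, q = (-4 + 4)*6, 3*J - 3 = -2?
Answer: -2159365/7 ≈ -3.0848e+5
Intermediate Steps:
J = 1/3 (J = 1 + (1/3)*(-2) = 1 - 2/3 = 1/3 ≈ 0.33333)
F(c) = 6 + c
q = 0 (q = 0*6 = 0)
Q(y) = -2 (Q(y) = -2*1 = -2)
z(G) = -2/G
2085*((z(F(1)) - 148) + J) = 2085*((-2/(6 + 1) - 148) + 1/3) = 2085*((-2/7 - 148) + 1/3) = 2085*(-1038/7 + 1/3) = 2085*(-3107/21) = -2159365/7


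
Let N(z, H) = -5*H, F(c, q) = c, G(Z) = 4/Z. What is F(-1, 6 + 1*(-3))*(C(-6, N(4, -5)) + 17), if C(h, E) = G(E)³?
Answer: -265689/15625 ≈ -17.004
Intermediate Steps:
C(h, E) = 64/E³ (C(h, E) = (4/E)³ = 64/E³)
F(-1, 6 + 1*(-3))*(C(-6, N(4, -5)) + 17) = -(64/(-5*(-5))³ + 17) = -(64/25³ + 17) = -(64*(1/15625) + 17) = -(64/15625 + 17) = -1*265689/15625 = -265689/15625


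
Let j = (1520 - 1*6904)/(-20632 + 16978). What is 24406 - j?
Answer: 44587070/1827 ≈ 24405.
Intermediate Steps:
j = 2692/1827 (j = (1520 - 6904)/(-3654) = -5384*(-1/3654) = 2692/1827 ≈ 1.4735)
24406 - j = 24406 - 1*2692/1827 = 24406 - 2692/1827 = 44587070/1827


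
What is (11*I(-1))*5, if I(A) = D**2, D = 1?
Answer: 55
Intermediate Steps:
I(A) = 1 (I(A) = 1**2 = 1)
(11*I(-1))*5 = (11*1)*5 = 11*5 = 55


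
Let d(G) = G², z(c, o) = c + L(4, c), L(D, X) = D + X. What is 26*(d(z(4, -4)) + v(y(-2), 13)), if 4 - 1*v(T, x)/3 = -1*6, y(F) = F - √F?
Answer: 4524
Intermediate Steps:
v(T, x) = 30 (v(T, x) = 12 - (-3)*6 = 12 - 3*(-6) = 12 + 18 = 30)
z(c, o) = 4 + 2*c (z(c, o) = c + (4 + c) = 4 + 2*c)
26*(d(z(4, -4)) + v(y(-2), 13)) = 26*((4 + 2*4)² + 30) = 26*((4 + 8)² + 30) = 26*(12² + 30) = 26*(144 + 30) = 26*174 = 4524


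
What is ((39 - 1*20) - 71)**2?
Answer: 2704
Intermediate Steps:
((39 - 1*20) - 71)**2 = ((39 - 20) - 71)**2 = (19 - 71)**2 = (-52)**2 = 2704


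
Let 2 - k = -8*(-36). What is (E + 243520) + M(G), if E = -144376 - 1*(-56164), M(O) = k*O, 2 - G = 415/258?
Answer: 20020289/129 ≈ 1.5520e+5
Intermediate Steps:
k = -286 (k = 2 - (-8)*(-36) = 2 - 1*288 = 2 - 288 = -286)
G = 101/258 (G = 2 - 415/258 = 101/258 ≈ 0.39147)
M(O) = -286*O
E = -88212 (E = -144376 + 56164 = -88212)
(E + 243520) + M(G) = (-88212 + 243520) - 286*101/258 = 155308 - 14443/129 = 20020289/129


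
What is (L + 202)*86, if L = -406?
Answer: -17544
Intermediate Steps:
(L + 202)*86 = (-406 + 202)*86 = -204*86 = -17544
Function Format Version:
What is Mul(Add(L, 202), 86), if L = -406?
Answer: -17544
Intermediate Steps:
Mul(Add(L, 202), 86) = Mul(Add(-406, 202), 86) = Mul(-204, 86) = -17544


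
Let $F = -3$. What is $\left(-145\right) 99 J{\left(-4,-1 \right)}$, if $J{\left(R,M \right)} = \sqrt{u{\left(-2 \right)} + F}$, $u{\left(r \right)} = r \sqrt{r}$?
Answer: $- 14355 \sqrt{-3 - 2 i \sqrt{2}} \approx -10757.0 + 27091.0 i$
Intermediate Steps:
$u{\left(r \right)} = r^{\frac{3}{2}}$
$J{\left(R,M \right)} = \sqrt{-3 - 2 i \sqrt{2}}$ ($J{\left(R,M \right)} = \sqrt{\left(-2\right)^{\frac{3}{2}} - 3} = \sqrt{- 2 i \sqrt{2} - 3} = \sqrt{-3 - 2 i \sqrt{2}}$)
$\left(-145\right) 99 J{\left(-4,-1 \right)} = \left(-145\right) 99 \sqrt{-3 - 2 i \sqrt{2}} = - 14355 \sqrt{-3 - 2 i \sqrt{2}}$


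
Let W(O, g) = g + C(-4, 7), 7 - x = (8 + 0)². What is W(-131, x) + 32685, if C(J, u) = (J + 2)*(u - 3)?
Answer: 32620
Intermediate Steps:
x = -57 (x = 7 - (8 + 0)² = 7 - 1*8² = 7 - 1*64 = 7 - 64 = -57)
C(J, u) = (-3 + u)*(2 + J) (C(J, u) = (2 + J)*(-3 + u) = (-3 + u)*(2 + J))
W(O, g) = -8 + g (W(O, g) = g + (-6 - 3*(-4) + 2*7 - 4*7) = g + (-6 + 12 + 14 - 28) = g - 8 = -8 + g)
W(-131, x) + 32685 = (-8 - 57) + 32685 = -65 + 32685 = 32620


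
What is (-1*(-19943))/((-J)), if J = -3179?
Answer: 1813/289 ≈ 6.2734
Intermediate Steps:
(-1*(-19943))/((-J)) = (-1*(-19943))/((-1*(-3179))) = 19943/3179 = 19943*(1/3179) = 1813/289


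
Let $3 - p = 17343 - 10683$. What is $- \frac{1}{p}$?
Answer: $\frac{1}{6657} \approx 0.00015022$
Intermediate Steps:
$p = -6657$ ($p = 3 - \left(17343 - 10683\right) = 3 - 6660 = -6657$)
$- \frac{1}{p} = - \frac{1}{-6657} = \left(-1\right) \left(- \frac{1}{6657}\right) = \frac{1}{6657}$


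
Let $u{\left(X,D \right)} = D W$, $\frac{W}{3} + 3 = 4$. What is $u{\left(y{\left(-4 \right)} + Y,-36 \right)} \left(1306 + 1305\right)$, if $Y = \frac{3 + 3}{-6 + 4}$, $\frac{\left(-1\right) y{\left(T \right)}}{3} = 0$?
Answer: $-281988$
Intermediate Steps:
$W = 3$ ($W = -9 + 3 \cdot 4 = -9 + 12 = 3$)
$y{\left(T \right)} = 0$ ($y{\left(T \right)} = \left(-3\right) 0 = 0$)
$Y = -3$ ($Y = \frac{6}{-2} = 6 \left(- \frac{1}{2}\right) = -3$)
$u{\left(X,D \right)} = 3 D$ ($u{\left(X,D \right)} = D 3 = 3 D$)
$u{\left(y{\left(-4 \right)} + Y,-36 \right)} \left(1306 + 1305\right) = 3 \left(-36\right) \left(1306 + 1305\right) = \left(-108\right) 2611 = -281988$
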